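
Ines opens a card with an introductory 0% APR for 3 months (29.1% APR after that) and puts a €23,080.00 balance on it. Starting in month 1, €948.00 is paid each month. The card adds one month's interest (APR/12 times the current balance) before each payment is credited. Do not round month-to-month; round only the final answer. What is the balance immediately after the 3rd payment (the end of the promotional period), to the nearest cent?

Promo months 1–3 at r₀ = 0%/12 = 0; months 4+ at r₁ = 29.1%/12 = 0.02425.
After month 3 (no interest yet): B = €23,080.00 − 3·€948.00 = €20,236.00.

€20,236.00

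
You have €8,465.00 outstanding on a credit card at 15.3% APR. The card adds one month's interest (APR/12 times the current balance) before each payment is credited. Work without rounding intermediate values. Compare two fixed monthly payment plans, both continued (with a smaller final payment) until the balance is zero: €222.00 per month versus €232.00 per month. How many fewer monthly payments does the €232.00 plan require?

Monthly rate r = 15.3%/12 = 1.275% = 0.01275.
At €222.00/mo: n = ⌈−ln(1 − rB₀/P)/ln(1+r)⌉ = 53 payments (last €123.80); total interest = total paid − €8,465.00 = €3,202.80.
At €232.00/mo: 50 payments (last €93.39); total interest €2,996.39.
Payments saved = 53 − 50 = 3.

3 fewer payments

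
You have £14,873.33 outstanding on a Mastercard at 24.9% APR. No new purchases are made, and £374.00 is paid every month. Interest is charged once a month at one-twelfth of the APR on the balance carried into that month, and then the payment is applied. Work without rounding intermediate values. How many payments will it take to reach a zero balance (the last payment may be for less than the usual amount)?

85 months

Monthly rate r = 24.9%/12 = 2.075% = 0.02075.
Recurrence: B ← B·(1+r) − £374.00.
Month 1: interest £308.62; balance after payment £14,807.95.
Month 2: interest £307.26; balance after payment £14,741.22.
Closed form: n = −ln(1 − rB₀/P)/ln(1+r) = −ln(0.17481)/ln(1.02075) ≈ 84.920, so the balance reaches zero during payment 85.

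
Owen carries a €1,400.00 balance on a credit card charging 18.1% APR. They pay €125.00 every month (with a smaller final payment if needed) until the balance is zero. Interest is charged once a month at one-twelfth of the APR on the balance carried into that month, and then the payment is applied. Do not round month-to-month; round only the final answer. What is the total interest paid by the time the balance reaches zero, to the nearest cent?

€145.28

Monthly rate r = 18.1%/12 = 1.50833% = 0.0150833.
Payoff takes n = ⌈−ln(1 − rB₀/P)/ln(1+r)⌉ = ⌈12.360⌉ = 13 payments; the last is €45.28.
Total paid = 12·€125.00 + €45.28 = €1,545.28.
Total interest = total paid − principal = €1,545.28 − €1,400.00 = €145.28.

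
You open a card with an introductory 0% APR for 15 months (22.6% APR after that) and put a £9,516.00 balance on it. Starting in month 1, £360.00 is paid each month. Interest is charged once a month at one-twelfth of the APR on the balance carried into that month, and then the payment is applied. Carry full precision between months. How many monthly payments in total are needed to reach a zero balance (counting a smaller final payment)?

Promo months 1–15 at r₀ = 0%/12 = 0; months 16+ at r₁ = 22.6%/12 = 0.0188333.
After month 15 (no interest yet): B = £9,516.00 − 15·£360.00 = £4,116.00.
Then at r₁ with £360.00/mo: n₂ = −ln(1 − r₁·B/P)/ln(1+r₁) ≈ 13.00 → 13 more payments.

28 payments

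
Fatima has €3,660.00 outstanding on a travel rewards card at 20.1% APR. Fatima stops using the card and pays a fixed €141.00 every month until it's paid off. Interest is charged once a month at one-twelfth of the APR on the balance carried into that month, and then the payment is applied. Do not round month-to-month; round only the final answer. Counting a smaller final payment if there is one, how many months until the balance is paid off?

35 payments

Monthly rate r = 20.1%/12 = 1.675% = 0.01675.
Recurrence: B ← B·(1+r) − €141.00.
Month 1: interest €61.31; balance after payment €3,580.30.
Month 2: interest €59.97; balance after payment €3,499.28.
Closed form: n = −ln(1 − rB₀/P)/ln(1+r) = −ln(0.56521)/ln(1.01675) ≈ 34.347, so the balance reaches zero during payment 35.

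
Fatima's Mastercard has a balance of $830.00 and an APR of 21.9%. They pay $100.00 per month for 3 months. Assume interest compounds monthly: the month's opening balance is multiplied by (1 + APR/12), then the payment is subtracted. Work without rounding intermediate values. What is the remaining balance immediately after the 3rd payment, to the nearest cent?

Monthly rate r = 21.9%/12 = 1.825% = 0.01825.
Each month: B ← B·(1+r) − $100.00.
Month 1: interest $15.15; balance after payment $745.15.
Month 2: interest $13.60; balance after payment $658.75.
Month 3: interest $12.02; balance after payment $570.77.

$570.77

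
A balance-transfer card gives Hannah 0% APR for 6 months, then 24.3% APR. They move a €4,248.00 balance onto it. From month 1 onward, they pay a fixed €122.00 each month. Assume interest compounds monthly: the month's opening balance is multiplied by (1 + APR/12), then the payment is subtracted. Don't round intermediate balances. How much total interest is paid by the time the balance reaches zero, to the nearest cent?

€1,815.78

Promo months 1–6 at r₀ = 0%/12 = 0; months 7+ at r₁ = 24.3%/12 = 0.02025.
After month 6 (no interest yet): B = €4,248.00 − 6·€122.00 = €3,516.00.
Then at r₁ with €122.00/mo: n₂ = −ln(1 − r₁·B/P)/ln(1+r₁) ≈ 43.70 → 44 more payments.
Total paid = 49·€122.00 + €85.78 = €6,063.78; interest = €6,063.78 − €4,248.00 = €1,815.78.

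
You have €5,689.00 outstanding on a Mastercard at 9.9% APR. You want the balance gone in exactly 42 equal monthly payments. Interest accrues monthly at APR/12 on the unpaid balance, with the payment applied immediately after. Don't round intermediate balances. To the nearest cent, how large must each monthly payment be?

€160.82

Monthly rate r = 9.9%/12 = 0.825% = 0.00825.
Level-payment amortization: P = B₀·r / (1 − (1+r)^(−n)) = 5689.00·0.00825 / (1 − 1.00825^(−42)).
Denominator 1 − (1+r)^(−42) = 0.29183524.
P = 46.9342 / 0.29183524 ≈ 160.82.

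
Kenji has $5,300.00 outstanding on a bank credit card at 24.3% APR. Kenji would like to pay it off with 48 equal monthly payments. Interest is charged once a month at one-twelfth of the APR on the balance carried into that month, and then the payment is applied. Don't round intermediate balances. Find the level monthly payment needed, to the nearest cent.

Monthly rate r = 24.3%/12 = 2.025% = 0.02025.
Level-payment amortization: P = B₀·r / (1 − (1+r)^(−n)) = 5300.00·0.02025 / (1 − 1.02025^(−48)).
Denominator 1 − (1+r)^(−48) = 0.617982697.
P = 107.325 / 0.617982697 ≈ 173.67.

$173.67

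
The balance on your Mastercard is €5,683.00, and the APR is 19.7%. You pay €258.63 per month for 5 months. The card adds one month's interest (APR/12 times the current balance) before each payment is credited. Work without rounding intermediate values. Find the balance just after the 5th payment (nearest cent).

€4,828.74

Monthly rate r = 19.7%/12 = 1.64167% = 0.0164167.
Each month: B ← B·(1+r) − €258.63.
Month 1: interest €93.30; balance after payment €5,517.67.
Month 2: interest €90.58; balance after payment €5,349.62.
Month 3: interest €87.82; balance after payment €5,178.81.
Month 4: interest €85.02; balance after payment €5,005.20.
Month 5: interest €82.17; balance after payment €4,828.74.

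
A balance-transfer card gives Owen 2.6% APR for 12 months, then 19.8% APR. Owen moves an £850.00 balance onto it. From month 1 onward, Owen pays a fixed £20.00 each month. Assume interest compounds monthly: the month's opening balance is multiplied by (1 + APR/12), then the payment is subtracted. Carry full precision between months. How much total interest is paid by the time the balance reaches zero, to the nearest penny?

Promo months 1–12 at r₀ = 2.6%/12 = 0.00216667; months 13+ at r₁ = 19.8%/12 = 0.0165.
After month 12: iterate B ← B·(1+r₀) − £20.00 for 12 months → £629.48.
Then at r₁ with £20.00/mo: n₂ = −ln(1 − r₁·B/P)/ln(1+r₁) ≈ 44.76 → 45 more payments.
Total paid = 56·£20.00 + £15.29 = £1,135.29; interest = £1,135.29 − £850.00 = £285.29.

£285.29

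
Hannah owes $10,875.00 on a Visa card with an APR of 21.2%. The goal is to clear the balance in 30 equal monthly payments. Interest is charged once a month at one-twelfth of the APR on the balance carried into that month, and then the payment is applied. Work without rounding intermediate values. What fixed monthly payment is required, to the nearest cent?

Monthly rate r = 21.2%/12 = 1.76667% = 0.0176667.
Level-payment amortization: P = B₀·r / (1 − (1+r)^(−n)) = 10875.00·0.0176667 / (1 − 1.01767^(−30)).
Denominator 1 − (1+r)^(−30) = 0.408665098.
P = 192.125 / 0.408665098 ≈ 470.13.

$470.13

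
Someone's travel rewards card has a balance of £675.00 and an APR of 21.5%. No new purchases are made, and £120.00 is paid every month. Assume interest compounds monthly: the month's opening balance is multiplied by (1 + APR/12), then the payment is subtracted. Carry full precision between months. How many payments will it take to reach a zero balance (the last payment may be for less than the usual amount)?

Monthly rate r = 21.5%/12 = 1.79167% = 0.0179167.
Recurrence: B ← B·(1+r) − £120.00.
Month 1: interest £12.09; balance after payment £567.09.
Month 2: interest £10.16; balance after payment £457.25.
Month 3: interest £8.19; balance after payment £345.45.
Month 4: interest £6.19; balance after payment £231.64.
Month 5: interest £4.15; balance after payment £115.79.
Month 6: interest £2.07; balance after payment £0.00.

6 payments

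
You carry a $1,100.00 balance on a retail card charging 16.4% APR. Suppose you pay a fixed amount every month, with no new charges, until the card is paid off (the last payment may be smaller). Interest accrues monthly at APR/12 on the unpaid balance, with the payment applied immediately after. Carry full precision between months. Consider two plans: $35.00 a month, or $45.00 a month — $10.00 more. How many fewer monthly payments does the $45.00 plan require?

Monthly rate r = 16.4%/12 = 1.36667% = 0.0136667.
At $35.00/mo: n = ⌈−ln(1 − rB₀/P)/ln(1+r)⌉ = 42 payments (last $12.29); total interest = total paid − $1,100.00 = $347.29.
At $45.00/mo: 30 payments (last $42.87); total interest $247.87.
Payments saved = 42 − 30 = 12.

12 fewer payments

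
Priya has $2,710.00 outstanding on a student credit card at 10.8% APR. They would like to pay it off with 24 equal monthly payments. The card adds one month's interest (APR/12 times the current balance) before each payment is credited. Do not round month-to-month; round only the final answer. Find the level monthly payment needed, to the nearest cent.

Monthly rate r = 10.8%/12 = 0.9% = 0.009.
Level-payment amortization: P = B₀·r / (1 − (1+r)^(−n)) = 2710.00·0.009 / (1 − 1.009^(−24)).
Denominator 1 − (1+r)^(−24) = 0.193485815.
P = 24.39 / 0.193485815 ≈ 126.06.

$126.06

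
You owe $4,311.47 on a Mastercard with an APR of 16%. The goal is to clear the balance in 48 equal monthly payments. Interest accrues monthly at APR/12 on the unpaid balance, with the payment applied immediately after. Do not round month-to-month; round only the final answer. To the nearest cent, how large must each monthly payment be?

Monthly rate r = 16%/12 = 1.33333% = 0.0133333.
Level-payment amortization: P = B₀·r / (1 − (1+r)^(−n)) = 4311.47·0.0133333 / (1 − 1.01333^(−48)).
Denominator 1 − (1+r)^(−48) = 0.470472873.
P = 57.4863 / 0.470472873 ≈ 122.19.

$122.19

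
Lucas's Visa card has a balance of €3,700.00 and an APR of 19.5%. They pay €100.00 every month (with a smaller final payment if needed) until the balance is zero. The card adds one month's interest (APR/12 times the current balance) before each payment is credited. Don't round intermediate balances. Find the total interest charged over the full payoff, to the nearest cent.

Monthly rate r = 19.5%/12 = 1.625% = 0.01625.
Payoff takes n = ⌈−ln(1 − rB₀/P)/ln(1+r)⌉ = ⌈57.038⌉ = 58 payments; the last is €3.85.
Total paid = 57·€100.00 + €3.85 = €5,703.85.
Total interest = total paid − principal = €5,703.85 − €3,700.00 = €2,003.85.

€2,003.85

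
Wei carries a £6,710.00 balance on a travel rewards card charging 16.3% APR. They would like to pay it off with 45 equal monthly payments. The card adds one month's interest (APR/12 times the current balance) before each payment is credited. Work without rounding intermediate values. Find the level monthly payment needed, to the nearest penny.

£200.28

Monthly rate r = 16.3%/12 = 1.35833% = 0.0135833.
Level-payment amortization: P = B₀·r / (1 − (1+r)^(−n)) = 6710.00·0.0135833 / (1 − 1.01358^(−45)).
Denominator 1 − (1+r)^(−45) = 0.455090639.
P = 91.1442 / 0.455090639 ≈ 200.28.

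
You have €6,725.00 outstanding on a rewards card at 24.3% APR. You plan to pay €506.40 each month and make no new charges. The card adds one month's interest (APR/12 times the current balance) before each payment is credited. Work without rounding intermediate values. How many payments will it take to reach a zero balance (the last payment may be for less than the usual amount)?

Monthly rate r = 24.3%/12 = 2.025% = 0.02025.
Recurrence: B ← B·(1+r) − €506.40.
Month 1: interest €136.18; balance after payment €6,354.78.
Month 2: interest €128.68; balance after payment €5,977.07.
Closed form: n = −ln(1 − rB₀/P)/ln(1+r) = −ln(0.73108)/ln(1.02025) ≈ 15.624, so the balance reaches zero during payment 16.

16 payments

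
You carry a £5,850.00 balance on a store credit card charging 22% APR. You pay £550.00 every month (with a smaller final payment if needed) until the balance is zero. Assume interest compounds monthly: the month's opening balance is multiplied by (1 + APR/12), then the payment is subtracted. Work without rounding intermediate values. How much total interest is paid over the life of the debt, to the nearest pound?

£717

Monthly rate r = 22%/12 = 1.83333% = 0.0183333.
Payoff takes n = ⌈−ln(1 − rB₀/P)/ln(1+r)⌉ = ⌈11.940⌉ = 12 payments; the last is £517.14.
Total paid = 11·£550.00 + £517.14 = £6,567.14.
Total interest = total paid − principal = £6,567.14 − £5,850.00 = £717.14.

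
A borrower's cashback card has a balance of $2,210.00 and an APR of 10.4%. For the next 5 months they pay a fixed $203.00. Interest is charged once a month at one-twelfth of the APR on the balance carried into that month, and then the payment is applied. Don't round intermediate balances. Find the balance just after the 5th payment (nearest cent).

Monthly rate r = 10.4%/12 = 0.866667% = 0.00866667.
Each month: B ← B·(1+r) − $203.00.
Month 1: interest $19.15; balance after payment $2,026.15.
Month 2: interest $17.56; balance after payment $1,840.71.
Month 3: interest $15.95; balance after payment $1,653.67.
Month 4: interest $14.33; balance after payment $1,465.00.
Month 5: interest $12.70; balance after payment $1,274.69.

$1,274.69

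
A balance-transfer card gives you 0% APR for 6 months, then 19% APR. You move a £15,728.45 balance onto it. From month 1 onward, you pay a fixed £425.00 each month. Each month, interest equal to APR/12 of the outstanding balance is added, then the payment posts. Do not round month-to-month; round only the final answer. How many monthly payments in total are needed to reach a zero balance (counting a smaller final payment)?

Promo months 1–6 at r₀ = 0%/12 = 0; months 7+ at r₁ = 19%/12 = 0.0158333.
After month 6 (no interest yet): B = £15,728.45 − 6·£425.00 = £13,178.45.
Then at r₁ with £425.00/mo: n₂ = −ln(1 − r₁·B/P)/ln(1+r₁) ≈ 42.98 → 43 more payments.

49 months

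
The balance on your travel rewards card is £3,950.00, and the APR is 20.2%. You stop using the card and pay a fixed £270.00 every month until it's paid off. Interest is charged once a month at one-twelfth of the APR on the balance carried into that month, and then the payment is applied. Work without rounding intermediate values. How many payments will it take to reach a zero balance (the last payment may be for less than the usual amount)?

Monthly rate r = 20.2%/12 = 1.68333% = 0.0168333.
Recurrence: B ← B·(1+r) − £270.00.
Month 1: interest £66.49; balance after payment £3,746.49.
Month 2: interest £63.07; balance after payment £3,539.56.
Closed form: n = −ln(1 − rB₀/P)/ln(1+r) = −ln(0.75373)/ln(1.01683) ≈ 16.936, so the balance reaches zero during payment 17.

17 months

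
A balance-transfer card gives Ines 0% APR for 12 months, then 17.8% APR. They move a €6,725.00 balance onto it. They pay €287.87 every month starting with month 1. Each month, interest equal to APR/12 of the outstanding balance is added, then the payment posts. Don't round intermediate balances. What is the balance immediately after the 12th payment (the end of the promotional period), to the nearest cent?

€3,270.56

Promo months 1–12 at r₀ = 0%/12 = 0; months 13+ at r₁ = 17.8%/12 = 0.0148333.
After month 12 (no interest yet): B = €6,725.00 − 12·€287.87 = €3,270.56.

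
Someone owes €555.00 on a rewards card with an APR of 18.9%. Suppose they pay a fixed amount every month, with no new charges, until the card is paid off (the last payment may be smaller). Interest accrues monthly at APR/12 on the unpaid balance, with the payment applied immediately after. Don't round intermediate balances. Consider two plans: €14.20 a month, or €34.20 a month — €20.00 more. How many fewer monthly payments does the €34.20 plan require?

43 fewer payments

Monthly rate r = 18.9%/12 = 1.575% = 0.01575.
At €14.20/mo: n = ⌈−ln(1 − rB₀/P)/ln(1+r)⌉ = 62 payments (last €2.52); total interest = total paid − €555.00 = €313.72.
At €34.20/mo: 19 payments (last €30.39); total interest €90.99.
Payments saved = 62 − 19 = 43.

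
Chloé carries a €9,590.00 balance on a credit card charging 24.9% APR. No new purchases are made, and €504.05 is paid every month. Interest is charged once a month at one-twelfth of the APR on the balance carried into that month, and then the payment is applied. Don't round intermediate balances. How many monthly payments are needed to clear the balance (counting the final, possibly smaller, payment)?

Monthly rate r = 24.9%/12 = 2.075% = 0.02075.
Recurrence: B ← B·(1+r) − €504.05.
Month 1: interest €198.99; balance after payment €9,284.94.
Month 2: interest €192.66; balance after payment €8,973.56.
Closed form: n = −ln(1 − rB₀/P)/ln(1+r) = −ln(0.60521)/ln(1.02075) ≈ 24.451, so the balance reaches zero during payment 25.

25 months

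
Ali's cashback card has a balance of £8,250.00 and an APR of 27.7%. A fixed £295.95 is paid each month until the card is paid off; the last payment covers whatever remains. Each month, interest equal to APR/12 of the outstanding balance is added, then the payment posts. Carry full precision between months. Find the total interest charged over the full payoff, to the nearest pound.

£5,126

Monthly rate r = 27.7%/12 = 2.30833% = 0.0230833.
Payoff takes n = ⌈−ln(1 − rB₀/P)/ln(1+r)⌉ = ⌈45.194⌉ = 46 payments; the last is £57.83.
Total paid = 45·£295.95 + £57.83 = £13,375.58.
Total interest = total paid − principal = £13,375.58 − £8,250.00 = £5,125.58.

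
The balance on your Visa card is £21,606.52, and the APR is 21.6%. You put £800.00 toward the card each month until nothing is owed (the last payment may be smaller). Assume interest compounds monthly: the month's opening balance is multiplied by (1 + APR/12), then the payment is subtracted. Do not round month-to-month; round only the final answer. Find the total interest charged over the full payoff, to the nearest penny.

Monthly rate r = 21.6%/12 = 1.8% = 0.018.
Payoff takes n = ⌈−ln(1 − rB₀/P)/ln(1+r)⌉ = ⌈37.322⌉ = 38 payments; the last is £258.98.
Total paid = 37·£800.00 + £258.98 = £29,858.98.
Total interest = total paid − principal = £29,858.98 − £21,606.52 = £8,252.46.

£8,252.46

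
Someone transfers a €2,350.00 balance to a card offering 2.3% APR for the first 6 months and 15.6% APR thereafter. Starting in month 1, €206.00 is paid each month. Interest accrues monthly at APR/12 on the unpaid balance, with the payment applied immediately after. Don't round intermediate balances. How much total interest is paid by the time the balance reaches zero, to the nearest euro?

€72

Promo months 1–6 at r₀ = 2.3%/12 = 0.00191667; months 7+ at r₁ = 15.6%/12 = 0.013.
After month 6: iterate B ← B·(1+r₀) − €206.00 for 6 months → €1,135.22.
Then at r₁ with €206.00/mo: n₂ = −ln(1 − r₁·B/P)/ln(1+r₁) ≈ 5.76 → 6 more payments.
Total paid = 11·€206.00 + €155.82 = €2,421.82; interest = €2,421.82 − €2,350.00 = €71.82.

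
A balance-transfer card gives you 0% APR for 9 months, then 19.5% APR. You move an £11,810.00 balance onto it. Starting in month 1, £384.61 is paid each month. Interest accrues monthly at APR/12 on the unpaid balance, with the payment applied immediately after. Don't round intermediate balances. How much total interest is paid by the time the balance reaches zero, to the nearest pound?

Promo months 1–9 at r₀ = 0%/12 = 0; months 10+ at r₁ = 19.5%/12 = 0.01625.
After month 9 (no interest yet): B = £11,810.00 − 9·£384.61 = £8,348.51.
Then at r₁ with £384.61/mo: n₂ = −ln(1 − r₁·B/P)/ln(1+r₁) ≈ 26.99 → 27 more payments.
Total paid = 35·£384.61 + £379.11 = £13,840.46; interest = £13,840.46 − £11,810.00 = £2,030.46.

£2,030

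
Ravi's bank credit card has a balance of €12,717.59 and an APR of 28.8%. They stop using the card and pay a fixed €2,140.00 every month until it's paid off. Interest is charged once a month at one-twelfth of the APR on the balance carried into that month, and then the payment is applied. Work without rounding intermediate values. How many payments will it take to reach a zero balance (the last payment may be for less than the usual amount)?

7 payments

Monthly rate r = 28.8%/12 = 2.4% = 0.024.
Recurrence: B ← B·(1+r) − €2,140.00.
Month 1: interest €305.22; balance after payment €10,882.81.
Month 2: interest €261.19; balance after payment €9,004.00.
Closed form: n = −ln(1 − rB₀/P)/ln(1+r) = −ln(0.85737)/ln(1.024) ≈ 6.488, so the balance reaches zero during payment 7.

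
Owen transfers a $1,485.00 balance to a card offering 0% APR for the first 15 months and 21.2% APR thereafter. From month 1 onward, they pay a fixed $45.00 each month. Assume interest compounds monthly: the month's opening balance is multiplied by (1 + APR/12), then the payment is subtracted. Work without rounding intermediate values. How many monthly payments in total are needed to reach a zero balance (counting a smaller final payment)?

Promo months 1–15 at r₀ = 0%/12 = 0; months 16+ at r₁ = 21.2%/12 = 0.0176667.
After month 15 (no interest yet): B = $1,485.00 − 15·$45.00 = $810.00.
Then at r₁ with $45.00/mo: n₂ = −ln(1 − r₁·B/P)/ln(1+r₁) ≈ 21.85 → 22 more payments.

37 payments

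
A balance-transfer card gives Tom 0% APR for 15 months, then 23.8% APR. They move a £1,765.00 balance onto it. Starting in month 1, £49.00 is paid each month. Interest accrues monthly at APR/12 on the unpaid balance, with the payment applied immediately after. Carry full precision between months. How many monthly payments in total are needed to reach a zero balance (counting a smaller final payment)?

43 months

Promo months 1–15 at r₀ = 0%/12 = 0; months 16+ at r₁ = 23.8%/12 = 0.0198333.
After month 15 (no interest yet): B = £1,765.00 − 15·£49.00 = £1,030.00.
Then at r₁ with £49.00/mo: n₂ = −ln(1 − r₁·B/P)/ln(1+r₁) ≈ 27.47 → 28 more payments.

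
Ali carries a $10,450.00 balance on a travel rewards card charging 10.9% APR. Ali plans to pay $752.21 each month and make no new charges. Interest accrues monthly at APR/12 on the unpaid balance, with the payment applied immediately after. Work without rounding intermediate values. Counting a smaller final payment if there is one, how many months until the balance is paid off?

Monthly rate r = 10.9%/12 = 0.908333% = 0.00908333.
Recurrence: B ← B·(1+r) − $752.21.
Month 1: interest $94.92; balance after payment $9,792.71.
Month 2: interest $88.95; balance after payment $9,129.45.
Closed form: n = −ln(1 − rB₀/P)/ln(1+r) = −ln(0.87381)/ln(1.00908) ≈ 14.918, so the balance reaches zero during payment 15.

15 payments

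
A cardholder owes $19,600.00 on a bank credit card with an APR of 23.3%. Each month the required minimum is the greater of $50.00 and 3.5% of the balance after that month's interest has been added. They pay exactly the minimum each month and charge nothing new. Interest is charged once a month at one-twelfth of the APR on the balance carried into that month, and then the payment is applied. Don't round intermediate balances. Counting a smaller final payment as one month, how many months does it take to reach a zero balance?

202 months

Monthly rate r = 23.3%/12 = 1.94167% = 0.0194167.
While 3.5% of the post-interest balance exceeds $50.00, each month B ← (B·(1+r))·(1 − 0.035), i.e. B shrinks by the factor (1+r)·0.965 = 0.98374.
This holds for months 1–161. Entering month 162 the balance is $1,398.88; 3.5% of the post-interest balance is now below $50.00, so the flat $50.00 minimum applies from here.
From month 162 a fixed $50.00 at rate r clears $1,398.88 in 41 more payments. Total: 161 + 41 = 202 months.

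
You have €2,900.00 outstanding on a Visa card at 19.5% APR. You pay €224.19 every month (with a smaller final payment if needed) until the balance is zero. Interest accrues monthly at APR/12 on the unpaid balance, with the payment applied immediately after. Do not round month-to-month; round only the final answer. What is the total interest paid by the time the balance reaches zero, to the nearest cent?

Monthly rate r = 19.5%/12 = 1.625% = 0.01625.
Payoff takes n = ⌈−ln(1 − rB₀/P)/ln(1+r)⌉ = ⌈14.639⌉ = 15 payments; the last is €143.75.
Total paid = 14·€224.19 + €143.75 = €3,282.41.
Total interest = total paid − principal = €3,282.41 − €2,900.00 = €382.41.

€382.41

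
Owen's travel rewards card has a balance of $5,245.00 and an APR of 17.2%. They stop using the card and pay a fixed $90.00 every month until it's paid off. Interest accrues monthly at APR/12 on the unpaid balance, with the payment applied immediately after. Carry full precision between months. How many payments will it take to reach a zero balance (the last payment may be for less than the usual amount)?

127 months

Monthly rate r = 17.2%/12 = 1.43333% = 0.0143333.
Recurrence: B ← B·(1+r) − $90.00.
Month 1: interest $75.18; balance after payment $5,230.18.
Month 2: interest $74.97; balance after payment $5,215.14.
Closed form: n = −ln(1 − rB₀/P)/ln(1+r) = −ln(0.16469)/ln(1.01433) ≈ 126.741, so the balance reaches zero during payment 127.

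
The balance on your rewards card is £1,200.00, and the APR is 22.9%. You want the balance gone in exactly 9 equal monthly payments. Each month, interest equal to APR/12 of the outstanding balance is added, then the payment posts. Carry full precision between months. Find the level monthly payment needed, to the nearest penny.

Monthly rate r = 22.9%/12 = 1.90833% = 0.0190833.
Level-payment amortization: P = B₀·r / (1 − (1+r)^(−n)) = 1200.00·0.0190833 / (1 − 1.01908^(−9)).
Denominator 1 − (1+r)^(−9) = 0.156446349.
P = 22.9 / 0.156446349 ≈ 146.38.

£146.38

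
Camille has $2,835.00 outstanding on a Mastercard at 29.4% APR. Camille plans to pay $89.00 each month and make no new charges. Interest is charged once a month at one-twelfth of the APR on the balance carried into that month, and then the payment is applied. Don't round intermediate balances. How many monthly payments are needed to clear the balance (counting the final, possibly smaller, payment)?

63 payments

Monthly rate r = 29.4%/12 = 2.45% = 0.0245.
Recurrence: B ← B·(1+r) − $89.00.
Month 1: interest $69.46; balance after payment $2,815.46.
Month 2: interest $68.98; balance after payment $2,795.44.
Closed form: n = −ln(1 − rB₀/P)/ln(1+r) = −ln(0.21958)/ln(1.0245) ≈ 62.634, so the balance reaches zero during payment 63.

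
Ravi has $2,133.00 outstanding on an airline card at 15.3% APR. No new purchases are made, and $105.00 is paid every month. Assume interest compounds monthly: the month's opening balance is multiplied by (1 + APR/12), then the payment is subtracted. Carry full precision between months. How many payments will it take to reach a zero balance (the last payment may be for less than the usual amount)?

24 months

Monthly rate r = 15.3%/12 = 1.275% = 0.01275.
Recurrence: B ← B·(1+r) − $105.00.
Month 1: interest $27.20; balance after payment $2,055.20.
Month 2: interest $26.20; balance after payment $1,976.40.
Closed form: n = −ln(1 − rB₀/P)/ln(1+r) = −ln(0.74099)/ln(1.01275) ≈ 23.660, so the balance reaches zero during payment 24.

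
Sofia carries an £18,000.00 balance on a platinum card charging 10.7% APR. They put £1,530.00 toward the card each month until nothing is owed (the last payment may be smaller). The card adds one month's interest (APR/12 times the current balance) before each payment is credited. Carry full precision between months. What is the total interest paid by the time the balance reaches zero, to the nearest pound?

£1,102

Monthly rate r = 10.7%/12 = 0.891667% = 0.00891667.
Payoff takes n = ⌈−ln(1 − rB₀/P)/ln(1+r)⌉ = ⌈12.484⌉ = 13 payments; the last is £742.17.
Total paid = 12·£1,530.00 + £742.17 = £19,102.17.
Total interest = total paid − principal = £19,102.17 − £18,000.00 = £1,102.17.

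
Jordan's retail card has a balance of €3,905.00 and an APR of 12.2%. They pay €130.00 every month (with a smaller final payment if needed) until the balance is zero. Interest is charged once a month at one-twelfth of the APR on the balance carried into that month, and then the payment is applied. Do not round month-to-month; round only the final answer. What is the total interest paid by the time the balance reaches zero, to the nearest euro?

€778

Monthly rate r = 12.2%/12 = 1.01667% = 0.0101667.
Payoff takes n = ⌈−ln(1 − rB₀/P)/ln(1+r)⌉ = ⌈36.025⌉ = 37 payments; the last is €3.28.
Total paid = 36·€130.00 + €3.28 = €4,683.28.
Total interest = total paid − principal = €4,683.28 − €3,905.00 = €778.28.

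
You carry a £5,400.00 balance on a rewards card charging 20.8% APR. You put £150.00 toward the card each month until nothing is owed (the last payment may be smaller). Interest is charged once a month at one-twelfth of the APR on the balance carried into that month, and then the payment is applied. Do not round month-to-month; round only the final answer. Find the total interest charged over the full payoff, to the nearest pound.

Monthly rate r = 20.8%/12 = 1.73333% = 0.0173333.
Payoff takes n = ⌈−ln(1 − rB₀/P)/ln(1+r)⌉ = ⌈56.920⌉ = 57 payments; the last is £138.15.
Total paid = 56·£150.00 + £138.15 = £8,538.15.
Total interest = total paid − principal = £8,538.15 − £5,400.00 = £3,138.15.

£3,138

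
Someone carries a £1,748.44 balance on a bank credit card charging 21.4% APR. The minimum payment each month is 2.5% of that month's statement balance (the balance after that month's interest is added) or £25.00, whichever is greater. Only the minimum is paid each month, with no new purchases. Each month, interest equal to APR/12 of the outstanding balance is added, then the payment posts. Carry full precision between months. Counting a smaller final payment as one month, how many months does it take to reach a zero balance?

Monthly rate r = 21.4%/12 = 1.78333% = 0.0178333.
While 2.5% of the post-interest balance exceeds £25.00, each month B ← (B·(1+r))·(1 − 0.025), i.e. B shrinks by the factor (1+r)·0.975 = 0.99239.
This holds for months 1–76. Entering month 77 the balance is £978.20; 2.5% of the post-interest balance is now below £25.00, so the flat £25.00 minimum applies from here.
From month 77 a fixed £25.00 at rate r clears £978.20 in 68 more payments. Total: 76 + 68 = 144 months.

144 months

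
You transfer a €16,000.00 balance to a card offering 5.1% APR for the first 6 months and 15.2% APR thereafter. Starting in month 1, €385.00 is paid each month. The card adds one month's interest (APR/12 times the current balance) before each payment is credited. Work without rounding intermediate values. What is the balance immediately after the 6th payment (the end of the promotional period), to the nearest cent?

Promo months 1–6 at r₀ = 5.1%/12 = 0.00425; months 7+ at r₁ = 15.2%/12 = 0.0126667.
After month 6: iterate B ← B·(1+r₀) − €385.00 for 6 months → €14,077.68.

€14,077.68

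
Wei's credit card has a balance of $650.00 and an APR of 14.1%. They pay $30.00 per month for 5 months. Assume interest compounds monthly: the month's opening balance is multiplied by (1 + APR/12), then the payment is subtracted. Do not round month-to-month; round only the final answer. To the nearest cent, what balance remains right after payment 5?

Monthly rate r = 14.1%/12 = 1.175% = 0.01175.
Each month: B ← B·(1+r) − $30.00.
Month 1: interest $7.64; balance after payment $627.64.
Month 2: interest $7.37; balance after payment $605.01.
Month 3: interest $7.11; balance after payment $582.12.
Month 4: interest $6.84; balance after payment $558.96.
Month 5: interest $6.57; balance after payment $535.53.

$535.53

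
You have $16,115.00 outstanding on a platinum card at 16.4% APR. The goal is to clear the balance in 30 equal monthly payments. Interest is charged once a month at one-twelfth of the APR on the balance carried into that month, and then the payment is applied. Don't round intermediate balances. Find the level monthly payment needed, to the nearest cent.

$658.40

Monthly rate r = 16.4%/12 = 1.36667% = 0.0136667.
Level-payment amortization: P = B₀·r / (1 − (1+r)^(−n)) = 16115.00·0.0136667 / (1 − 1.01367^(−30)).
Denominator 1 − (1+r)^(−30) = 0.334504632.
P = 220.238 / 0.334504632 ≈ 658.40.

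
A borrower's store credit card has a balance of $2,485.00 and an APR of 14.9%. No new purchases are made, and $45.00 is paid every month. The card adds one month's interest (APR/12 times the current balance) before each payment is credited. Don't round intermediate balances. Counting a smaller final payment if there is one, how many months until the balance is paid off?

Monthly rate r = 14.9%/12 = 1.24167% = 0.0124167.
Recurrence: B ← B·(1+r) − $45.00.
Month 1: interest $30.86; balance after payment $2,470.86.
Month 2: interest $30.68; balance after payment $2,456.54.
Closed form: n = −ln(1 − rB₀/P)/ln(1+r) = −ln(0.31432)/ln(1.01242) ≈ 93.785, so the balance reaches zero during payment 94.

94 payments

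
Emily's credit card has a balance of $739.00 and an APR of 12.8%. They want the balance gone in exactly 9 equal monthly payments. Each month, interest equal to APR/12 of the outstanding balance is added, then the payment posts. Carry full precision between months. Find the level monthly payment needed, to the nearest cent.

Monthly rate r = 12.8%/12 = 1.06667% = 0.0106667.
Level-payment amortization: P = B₀·r / (1 − (1+r)^(−n)) = 739.00·0.0106667 / (1 − 1.01067^(−9)).
Denominator 1 − (1+r)^(−9) = 0.0910740143.
P = 7.88267 / 0.0910740143 ≈ 86.55.

$86.55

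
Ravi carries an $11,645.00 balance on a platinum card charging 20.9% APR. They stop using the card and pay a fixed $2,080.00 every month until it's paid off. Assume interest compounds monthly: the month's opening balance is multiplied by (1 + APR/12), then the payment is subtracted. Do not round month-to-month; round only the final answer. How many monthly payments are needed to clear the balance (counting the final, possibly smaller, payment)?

6 payments

Monthly rate r = 20.9%/12 = 1.74167% = 0.0174167.
Recurrence: B ← B·(1+r) − $2,080.00.
Month 1: interest $202.82; balance after payment $9,767.82.
Month 2: interest $170.12; balance after payment $7,857.94.
Month 3: interest $136.86; balance after payment $5,914.80.
Month 4: interest $103.02; balance after payment $3,937.82.
Month 5: interest $68.58; balance after payment $1,926.40.
Month 6: interest $33.55; balance after payment $0.00.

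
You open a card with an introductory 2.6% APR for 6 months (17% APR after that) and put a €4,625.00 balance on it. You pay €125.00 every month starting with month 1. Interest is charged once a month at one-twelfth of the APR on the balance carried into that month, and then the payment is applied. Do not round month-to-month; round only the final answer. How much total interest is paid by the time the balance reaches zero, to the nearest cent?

Promo months 1–6 at r₀ = 2.6%/12 = 0.00216667; months 7+ at r₁ = 17%/12 = 0.0141667.
After month 6: iterate B ← B·(1+r₀) − €125.00 for 6 months → €3,931.38.
Then at r₁ with €125.00/mo: n₂ = −ln(1 − r₁·B/P)/ln(1+r₁) ≈ 41.93 → 42 more payments.
Total paid = 47·€125.00 + €115.86 = €5,990.86; interest = €5,990.86 − €4,625.00 = €1,365.86.

€1,365.86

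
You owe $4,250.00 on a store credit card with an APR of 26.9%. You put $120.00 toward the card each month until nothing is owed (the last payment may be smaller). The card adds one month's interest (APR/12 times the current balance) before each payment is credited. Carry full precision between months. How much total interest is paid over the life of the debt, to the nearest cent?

Monthly rate r = 26.9%/12 = 2.24167% = 0.0224167.
Payoff takes n = ⌈−ln(1 − rB₀/P)/ln(1+r)⌉ = ⌈71.248⌉ = 72 payments; the last is $30.03.
Total paid = 71·$120.00 + $30.03 = $8,550.03.
Total interest = total paid − principal = $8,550.03 − $4,250.00 = $4,300.03.

$4,300.03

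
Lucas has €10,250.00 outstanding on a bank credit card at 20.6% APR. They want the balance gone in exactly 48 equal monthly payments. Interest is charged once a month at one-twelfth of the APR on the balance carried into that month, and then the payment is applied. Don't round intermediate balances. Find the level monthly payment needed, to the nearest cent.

Monthly rate r = 20.6%/12 = 1.71667% = 0.0171667.
Level-payment amortization: P = B₀·r / (1 − (1+r)^(−n)) = 10250.00·0.0171667 / (1 − 1.01717^(−48)).
Denominator 1 − (1+r)^(−48) = 0.558248268.
P = 175.958 / 0.558248268 ≈ 315.20.

€315.20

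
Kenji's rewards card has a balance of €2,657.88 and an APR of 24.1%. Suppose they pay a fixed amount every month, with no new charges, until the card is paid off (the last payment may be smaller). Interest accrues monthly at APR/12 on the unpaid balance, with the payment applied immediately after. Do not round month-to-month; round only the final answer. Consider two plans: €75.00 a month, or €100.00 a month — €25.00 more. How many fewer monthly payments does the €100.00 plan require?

24 fewer payments

Monthly rate r = 24.1%/12 = 2.00833% = 0.0200833.
At €75.00/mo: n = ⌈−ln(1 − rB₀/P)/ln(1+r)⌉ = 63 payments (last €41.67); total interest = total paid − €2,657.88 = €2,033.79.
At €100.00/mo: 39 payments (last €38.04); total interest €1,180.16.
Payments saved = 63 − 39 = 24.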